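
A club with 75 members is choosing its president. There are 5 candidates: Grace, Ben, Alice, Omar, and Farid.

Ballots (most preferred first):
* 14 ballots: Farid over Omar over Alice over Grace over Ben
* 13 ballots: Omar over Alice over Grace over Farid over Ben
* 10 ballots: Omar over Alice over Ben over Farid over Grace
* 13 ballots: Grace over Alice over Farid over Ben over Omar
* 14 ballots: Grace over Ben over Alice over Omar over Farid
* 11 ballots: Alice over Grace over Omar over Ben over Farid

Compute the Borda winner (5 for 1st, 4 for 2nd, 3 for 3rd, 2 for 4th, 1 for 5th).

Grace: 14×2 + 13×3 + 10×1 + 13×5 + 14×5 + 11×4 = 256
Ben: 14×1 + 13×1 + 10×3 + 13×2 + 14×4 + 11×2 = 161
Alice: 14×3 + 13×4 + 10×4 + 13×4 + 14×3 + 11×5 = 283
Omar: 14×4 + 13×5 + 10×5 + 13×1 + 14×2 + 11×3 = 245
Farid: 14×5 + 13×2 + 10×2 + 13×3 + 14×1 + 11×1 = 180

Alice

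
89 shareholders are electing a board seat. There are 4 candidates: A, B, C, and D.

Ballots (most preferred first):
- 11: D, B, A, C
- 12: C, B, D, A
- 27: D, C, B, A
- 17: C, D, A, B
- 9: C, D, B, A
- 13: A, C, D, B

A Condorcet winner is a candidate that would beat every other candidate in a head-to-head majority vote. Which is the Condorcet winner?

C

C vs A: 65–24
C vs B: 78–11
C vs D: 51–38
C beats every other candidate.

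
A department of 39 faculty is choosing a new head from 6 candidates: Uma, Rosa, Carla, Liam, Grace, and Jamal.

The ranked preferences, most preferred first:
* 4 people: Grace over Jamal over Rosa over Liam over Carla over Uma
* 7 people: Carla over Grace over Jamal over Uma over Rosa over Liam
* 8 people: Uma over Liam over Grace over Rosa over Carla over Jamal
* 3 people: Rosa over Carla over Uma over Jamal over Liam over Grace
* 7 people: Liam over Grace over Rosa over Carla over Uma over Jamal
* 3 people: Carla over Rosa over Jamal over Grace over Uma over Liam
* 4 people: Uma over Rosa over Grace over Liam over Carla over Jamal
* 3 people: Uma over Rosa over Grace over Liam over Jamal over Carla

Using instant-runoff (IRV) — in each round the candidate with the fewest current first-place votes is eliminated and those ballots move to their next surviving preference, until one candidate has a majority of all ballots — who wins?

Carla

Round 1: Uma 15, Rosa 3, Carla 10, Liam 7, Grace 4, Jamal 0. Jamal eliminated.
Round 2: Uma 15, Rosa 3, Carla 10, Liam 7, Grace 4. Rosa eliminated.
Round 3: Uma 15, Carla 13, Liam 7, Grace 4. Grace eliminated.
Round 4: Uma 15, Carla 13, Liam 11. Liam eliminated.
Round 5: Uma 15, Carla 24. Carla has a majority (≥20).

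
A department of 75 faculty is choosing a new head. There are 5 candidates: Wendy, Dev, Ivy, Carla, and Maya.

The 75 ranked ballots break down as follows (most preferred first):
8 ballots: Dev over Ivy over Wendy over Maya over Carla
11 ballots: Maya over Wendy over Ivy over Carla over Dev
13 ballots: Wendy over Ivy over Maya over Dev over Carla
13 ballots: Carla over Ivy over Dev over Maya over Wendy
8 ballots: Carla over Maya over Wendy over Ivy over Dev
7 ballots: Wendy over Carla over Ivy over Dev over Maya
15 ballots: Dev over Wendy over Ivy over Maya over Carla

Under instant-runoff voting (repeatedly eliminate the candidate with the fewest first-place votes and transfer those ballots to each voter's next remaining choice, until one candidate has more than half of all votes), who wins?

Wendy

Round 1: Wendy 20, Dev 23, Ivy 0, Carla 21, Maya 11. Ivy eliminated.
Round 2: Wendy 20, Dev 23, Carla 21, Maya 11. Maya eliminated.
Round 3: Wendy 31, Dev 23, Carla 21. Carla eliminated.
Round 4: Wendy 39, Dev 36. Wendy has a majority (≥38).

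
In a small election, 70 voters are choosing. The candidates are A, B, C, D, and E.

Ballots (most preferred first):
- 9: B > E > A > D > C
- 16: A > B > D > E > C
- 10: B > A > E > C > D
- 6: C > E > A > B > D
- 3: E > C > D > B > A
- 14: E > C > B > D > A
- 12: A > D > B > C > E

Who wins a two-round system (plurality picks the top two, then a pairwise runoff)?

B

Round 1 first-place votes: A 28, B 19, C 6, D 0, E 17. A and B advance.
Runoff: A is ranked above B on 34 ballots, B above A on 36.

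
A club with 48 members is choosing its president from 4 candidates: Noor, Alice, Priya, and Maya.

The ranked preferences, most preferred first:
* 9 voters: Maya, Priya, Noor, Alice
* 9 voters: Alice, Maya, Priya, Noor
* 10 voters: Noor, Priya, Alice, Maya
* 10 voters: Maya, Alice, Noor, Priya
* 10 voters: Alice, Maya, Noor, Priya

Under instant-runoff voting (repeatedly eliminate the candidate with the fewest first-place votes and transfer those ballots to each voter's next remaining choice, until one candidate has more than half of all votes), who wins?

Alice

Round 1: Noor 10, Alice 19, Priya 0, Maya 19. Priya eliminated.
Round 2: Noor 10, Alice 19, Maya 19. Noor eliminated.
Round 3: Alice 29, Maya 19. Alice has a majority (≥25).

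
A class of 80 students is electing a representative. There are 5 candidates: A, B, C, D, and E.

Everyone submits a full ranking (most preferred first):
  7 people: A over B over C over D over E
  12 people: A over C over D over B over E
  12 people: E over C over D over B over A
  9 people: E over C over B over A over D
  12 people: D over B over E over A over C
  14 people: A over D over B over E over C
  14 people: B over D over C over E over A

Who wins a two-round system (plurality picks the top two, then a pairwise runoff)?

E

Round 1 first-place votes: A 33, B 14, C 0, D 12, E 21. A and E advance.
Runoff: A is ranked above E on 33 ballots, E above A on 47.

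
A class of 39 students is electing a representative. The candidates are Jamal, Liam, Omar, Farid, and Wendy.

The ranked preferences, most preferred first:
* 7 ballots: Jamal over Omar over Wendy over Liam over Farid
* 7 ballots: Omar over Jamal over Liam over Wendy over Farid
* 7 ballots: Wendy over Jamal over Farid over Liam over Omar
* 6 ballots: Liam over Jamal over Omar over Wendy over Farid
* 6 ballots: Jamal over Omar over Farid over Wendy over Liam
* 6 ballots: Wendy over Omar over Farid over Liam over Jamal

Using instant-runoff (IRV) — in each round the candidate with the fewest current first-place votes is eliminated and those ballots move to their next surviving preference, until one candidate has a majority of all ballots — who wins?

Round 1: Jamal 13, Liam 6, Omar 7, Farid 0, Wendy 13. Farid eliminated.
Round 2: Jamal 13, Liam 6, Omar 7, Wendy 13. Liam eliminated.
Round 3: Jamal 19, Omar 7, Wendy 13. Omar eliminated.
Round 4: Jamal 26, Wendy 13. Jamal has a majority (≥20).

Jamal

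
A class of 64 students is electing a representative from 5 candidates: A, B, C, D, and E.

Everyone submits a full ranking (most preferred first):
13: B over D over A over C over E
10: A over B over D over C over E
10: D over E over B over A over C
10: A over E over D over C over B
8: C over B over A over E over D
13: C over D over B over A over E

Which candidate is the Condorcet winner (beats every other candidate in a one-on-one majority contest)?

D

D vs A: 36–28
D vs B: 33–31
D vs C: 43–21
D vs E: 46–18
D beats every other candidate.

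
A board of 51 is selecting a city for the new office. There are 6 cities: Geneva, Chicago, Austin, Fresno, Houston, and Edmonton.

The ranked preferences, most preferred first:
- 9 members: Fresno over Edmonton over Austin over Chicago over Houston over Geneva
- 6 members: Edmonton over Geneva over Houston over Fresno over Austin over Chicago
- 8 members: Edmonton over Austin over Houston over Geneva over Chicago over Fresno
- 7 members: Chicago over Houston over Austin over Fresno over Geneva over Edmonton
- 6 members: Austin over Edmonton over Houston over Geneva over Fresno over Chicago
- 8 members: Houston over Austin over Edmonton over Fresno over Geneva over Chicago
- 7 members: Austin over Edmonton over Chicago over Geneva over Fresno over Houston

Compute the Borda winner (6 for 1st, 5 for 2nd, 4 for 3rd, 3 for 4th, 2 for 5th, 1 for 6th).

Geneva: 9×1 + 6×5 + 8×3 + 7×2 + 6×3 + 8×2 + 7×3 = 132
Chicago: 9×3 + 6×1 + 8×2 + 7×6 + 6×1 + 8×1 + 7×4 = 133
Austin: 9×4 + 6×2 + 8×5 + 7×4 + 6×6 + 8×5 + 7×6 = 234
Fresno: 9×6 + 6×3 + 8×1 + 7×3 + 6×2 + 8×3 + 7×2 = 151
Houston: 9×2 + 6×4 + 8×4 + 7×5 + 6×4 + 8×6 + 7×1 = 188
Edmonton: 9×5 + 6×6 + 8×6 + 7×1 + 6×5 + 8×4 + 7×5 = 233

Austin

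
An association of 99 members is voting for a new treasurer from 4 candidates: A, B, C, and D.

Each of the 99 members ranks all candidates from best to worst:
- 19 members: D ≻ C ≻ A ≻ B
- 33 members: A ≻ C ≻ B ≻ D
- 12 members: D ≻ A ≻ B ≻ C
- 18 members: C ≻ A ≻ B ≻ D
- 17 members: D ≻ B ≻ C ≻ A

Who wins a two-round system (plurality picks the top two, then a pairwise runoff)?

Round 1 first-place votes: A 33, B 0, C 18, D 48. D and A advance.
Runoff: D is ranked above A on 48 ballots, A above D on 51.

A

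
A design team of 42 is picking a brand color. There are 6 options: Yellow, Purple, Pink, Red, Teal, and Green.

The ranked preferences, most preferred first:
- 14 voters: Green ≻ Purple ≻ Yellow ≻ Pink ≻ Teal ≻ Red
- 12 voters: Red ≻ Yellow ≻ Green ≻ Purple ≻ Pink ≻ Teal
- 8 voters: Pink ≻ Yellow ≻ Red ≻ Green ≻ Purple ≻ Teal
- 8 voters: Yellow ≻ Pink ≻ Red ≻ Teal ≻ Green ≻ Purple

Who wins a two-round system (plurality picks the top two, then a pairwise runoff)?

Round 1 first-place votes: Yellow 8, Purple 0, Pink 8, Red 12, Teal 0, Green 14. Green and Red advance.
Runoff: Green is ranked above Red on 14 ballots, Red above Green on 28.

Red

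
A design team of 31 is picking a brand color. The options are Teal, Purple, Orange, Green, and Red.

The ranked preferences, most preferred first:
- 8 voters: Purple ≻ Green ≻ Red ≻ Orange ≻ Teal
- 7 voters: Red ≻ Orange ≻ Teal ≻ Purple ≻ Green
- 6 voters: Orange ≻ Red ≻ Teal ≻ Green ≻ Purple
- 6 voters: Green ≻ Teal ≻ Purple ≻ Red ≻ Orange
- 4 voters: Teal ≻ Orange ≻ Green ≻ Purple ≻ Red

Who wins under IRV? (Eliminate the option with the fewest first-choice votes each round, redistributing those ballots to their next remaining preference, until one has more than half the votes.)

Orange

Round 1: Teal 4, Purple 8, Orange 6, Green 6, Red 7. Teal eliminated.
Round 2: Purple 8, Orange 10, Green 6, Red 7. Green eliminated.
Round 3: Purple 14, Orange 10, Red 7. Red eliminated.
Round 4: Purple 14, Orange 17. Orange has a majority (≥16).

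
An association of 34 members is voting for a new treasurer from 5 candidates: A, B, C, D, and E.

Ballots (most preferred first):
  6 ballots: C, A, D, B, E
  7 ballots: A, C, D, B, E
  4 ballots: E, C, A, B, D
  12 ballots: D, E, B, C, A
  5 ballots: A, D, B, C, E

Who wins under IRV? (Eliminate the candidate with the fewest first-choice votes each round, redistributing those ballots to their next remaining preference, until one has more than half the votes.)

Round 1: A 12, B 0, C 6, D 12, E 4. B eliminated.
Round 2: A 12, C 6, D 12, E 4. E eliminated.
Round 3: A 12, C 10, D 12. C eliminated.
Round 4: A 22, D 12. A has a majority (≥18).

A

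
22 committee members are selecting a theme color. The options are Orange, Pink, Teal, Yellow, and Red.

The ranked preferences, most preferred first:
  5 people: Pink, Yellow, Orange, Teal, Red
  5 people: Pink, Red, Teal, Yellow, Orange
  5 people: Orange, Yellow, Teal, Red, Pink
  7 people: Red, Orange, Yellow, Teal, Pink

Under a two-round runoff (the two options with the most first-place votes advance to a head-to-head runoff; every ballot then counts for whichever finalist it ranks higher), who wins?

Round 1 first-place votes: Orange 5, Pink 10, Teal 0, Yellow 0, Red 7. Pink and Red advance.
Runoff: Pink is ranked above Red on 10 ballots, Red above Pink on 12.

Red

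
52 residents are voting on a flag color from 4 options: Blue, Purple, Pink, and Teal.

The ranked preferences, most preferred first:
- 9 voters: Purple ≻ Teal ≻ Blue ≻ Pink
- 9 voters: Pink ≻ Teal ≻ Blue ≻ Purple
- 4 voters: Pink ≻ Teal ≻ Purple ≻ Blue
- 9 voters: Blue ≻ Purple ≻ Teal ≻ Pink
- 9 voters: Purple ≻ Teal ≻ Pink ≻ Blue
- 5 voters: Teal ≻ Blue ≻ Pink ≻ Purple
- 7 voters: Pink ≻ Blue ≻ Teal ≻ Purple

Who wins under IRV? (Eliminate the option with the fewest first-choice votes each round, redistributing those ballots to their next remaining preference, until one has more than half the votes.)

Round 1: Blue 9, Purple 18, Pink 20, Teal 5. Teal eliminated.
Round 2: Blue 14, Purple 18, Pink 20. Blue eliminated.
Round 3: Purple 27, Pink 25. Purple has a majority (≥27).

Purple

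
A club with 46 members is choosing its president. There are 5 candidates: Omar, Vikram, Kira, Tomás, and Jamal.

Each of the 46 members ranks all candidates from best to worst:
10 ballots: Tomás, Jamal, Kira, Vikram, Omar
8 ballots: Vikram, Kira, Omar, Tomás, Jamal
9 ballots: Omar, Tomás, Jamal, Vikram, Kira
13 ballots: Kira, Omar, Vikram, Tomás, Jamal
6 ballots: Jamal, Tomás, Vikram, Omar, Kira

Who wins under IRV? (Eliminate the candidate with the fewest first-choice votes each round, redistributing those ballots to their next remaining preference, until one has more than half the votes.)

Round 1: Omar 9, Vikram 8, Kira 13, Tomás 10, Jamal 6. Jamal eliminated.
Round 2: Omar 9, Vikram 8, Kira 13, Tomás 16. Vikram eliminated.
Round 3: Omar 9, Kira 21, Tomás 16. Omar eliminated.
Round 4: Kira 21, Tomás 25. Tomás has a majority (≥24).

Tomás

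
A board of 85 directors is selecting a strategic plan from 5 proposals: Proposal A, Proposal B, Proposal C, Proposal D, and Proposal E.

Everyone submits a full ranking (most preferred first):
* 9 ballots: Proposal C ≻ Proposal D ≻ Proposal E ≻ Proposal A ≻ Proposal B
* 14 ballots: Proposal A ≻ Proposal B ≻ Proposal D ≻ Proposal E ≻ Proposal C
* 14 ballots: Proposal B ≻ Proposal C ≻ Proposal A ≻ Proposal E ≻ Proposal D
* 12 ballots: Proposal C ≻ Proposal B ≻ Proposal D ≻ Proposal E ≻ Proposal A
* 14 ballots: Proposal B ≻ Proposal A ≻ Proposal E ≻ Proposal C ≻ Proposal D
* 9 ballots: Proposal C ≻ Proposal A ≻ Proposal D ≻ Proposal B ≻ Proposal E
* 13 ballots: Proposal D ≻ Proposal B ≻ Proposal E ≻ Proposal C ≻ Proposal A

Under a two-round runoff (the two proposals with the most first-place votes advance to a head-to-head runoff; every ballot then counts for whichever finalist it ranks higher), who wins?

Proposal B

Round 1 first-place votes: Proposal A 14, Proposal B 28, Proposal C 30, Proposal D 13, Proposal E 0. Proposal C and Proposal B advance.
Runoff: Proposal C is ranked above Proposal B on 30 ballots, Proposal B above Proposal C on 55.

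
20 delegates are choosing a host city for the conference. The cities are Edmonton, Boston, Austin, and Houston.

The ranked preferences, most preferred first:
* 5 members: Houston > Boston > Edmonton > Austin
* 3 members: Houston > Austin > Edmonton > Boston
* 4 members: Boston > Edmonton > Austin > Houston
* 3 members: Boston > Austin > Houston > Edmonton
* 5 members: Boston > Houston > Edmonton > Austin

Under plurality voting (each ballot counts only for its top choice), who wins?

Boston

First-place votes: Edmonton 0, Boston 12, Austin 0, Houston 8.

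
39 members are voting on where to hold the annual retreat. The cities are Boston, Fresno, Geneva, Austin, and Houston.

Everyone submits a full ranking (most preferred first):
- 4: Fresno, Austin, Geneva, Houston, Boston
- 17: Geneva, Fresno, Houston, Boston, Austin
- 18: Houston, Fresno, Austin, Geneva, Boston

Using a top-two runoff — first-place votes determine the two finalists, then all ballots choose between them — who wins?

Geneva

Round 1 first-place votes: Boston 0, Fresno 4, Geneva 17, Austin 0, Houston 18. Houston and Geneva advance.
Runoff: Houston is ranked above Geneva on 18 ballots, Geneva above Houston on 21.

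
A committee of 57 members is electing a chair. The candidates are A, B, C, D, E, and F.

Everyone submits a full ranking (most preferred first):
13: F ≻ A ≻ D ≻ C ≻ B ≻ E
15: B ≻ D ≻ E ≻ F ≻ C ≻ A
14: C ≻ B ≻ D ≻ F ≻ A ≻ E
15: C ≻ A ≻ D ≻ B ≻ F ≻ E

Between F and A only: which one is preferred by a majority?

F

F is ranked above A on 42 ballots; A above F on 15.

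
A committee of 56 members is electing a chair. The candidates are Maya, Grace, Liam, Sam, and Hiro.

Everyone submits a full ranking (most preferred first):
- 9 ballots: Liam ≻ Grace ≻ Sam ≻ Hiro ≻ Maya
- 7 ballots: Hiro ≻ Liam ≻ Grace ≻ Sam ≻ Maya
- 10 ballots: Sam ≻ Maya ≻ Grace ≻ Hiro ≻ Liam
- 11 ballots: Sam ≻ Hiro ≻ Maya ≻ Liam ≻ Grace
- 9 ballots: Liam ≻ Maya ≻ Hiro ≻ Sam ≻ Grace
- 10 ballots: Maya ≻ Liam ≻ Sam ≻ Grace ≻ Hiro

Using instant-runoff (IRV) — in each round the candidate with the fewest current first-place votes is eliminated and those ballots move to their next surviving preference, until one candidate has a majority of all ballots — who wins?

Round 1: Maya 10, Grace 0, Liam 18, Sam 21, Hiro 7. Grace eliminated.
Round 2: Maya 10, Liam 18, Sam 21, Hiro 7. Hiro eliminated.
Round 3: Maya 10, Liam 25, Sam 21. Maya eliminated.
Round 4: Liam 35, Sam 21. Liam has a majority (≥29).

Liam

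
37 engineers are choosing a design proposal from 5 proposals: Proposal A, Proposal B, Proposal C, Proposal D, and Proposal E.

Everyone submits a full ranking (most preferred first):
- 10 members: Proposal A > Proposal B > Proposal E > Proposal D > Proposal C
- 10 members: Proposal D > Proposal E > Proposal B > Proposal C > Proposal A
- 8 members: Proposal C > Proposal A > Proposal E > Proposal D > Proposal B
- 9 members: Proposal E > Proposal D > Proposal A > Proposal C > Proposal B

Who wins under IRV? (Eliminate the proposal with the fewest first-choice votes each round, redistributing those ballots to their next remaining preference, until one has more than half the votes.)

Round 1: Proposal A 10, Proposal B 0, Proposal C 8, Proposal D 10, Proposal E 9. Proposal B eliminated.
Round 2: Proposal A 10, Proposal C 8, Proposal D 10, Proposal E 9. Proposal C eliminated.
Round 3: Proposal A 18, Proposal D 10, Proposal E 9. Proposal E eliminated.
Round 4: Proposal A 18, Proposal D 19. Proposal D has a majority (≥19).

Proposal D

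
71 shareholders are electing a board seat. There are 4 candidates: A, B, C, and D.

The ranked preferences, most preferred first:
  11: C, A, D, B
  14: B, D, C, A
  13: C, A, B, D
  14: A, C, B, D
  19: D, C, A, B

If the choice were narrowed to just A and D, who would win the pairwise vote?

A

A is ranked above D on 38 ballots; D above A on 33.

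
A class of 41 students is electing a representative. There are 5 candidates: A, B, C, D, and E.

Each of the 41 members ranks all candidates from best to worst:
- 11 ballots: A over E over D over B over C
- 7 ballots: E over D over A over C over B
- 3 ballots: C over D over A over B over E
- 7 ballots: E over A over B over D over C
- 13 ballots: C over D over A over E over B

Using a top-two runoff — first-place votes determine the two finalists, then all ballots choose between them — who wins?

E

Round 1 first-place votes: A 11, B 0, C 16, D 0, E 14. C and E advance.
Runoff: C is ranked above E on 16 ballots, E above C on 25.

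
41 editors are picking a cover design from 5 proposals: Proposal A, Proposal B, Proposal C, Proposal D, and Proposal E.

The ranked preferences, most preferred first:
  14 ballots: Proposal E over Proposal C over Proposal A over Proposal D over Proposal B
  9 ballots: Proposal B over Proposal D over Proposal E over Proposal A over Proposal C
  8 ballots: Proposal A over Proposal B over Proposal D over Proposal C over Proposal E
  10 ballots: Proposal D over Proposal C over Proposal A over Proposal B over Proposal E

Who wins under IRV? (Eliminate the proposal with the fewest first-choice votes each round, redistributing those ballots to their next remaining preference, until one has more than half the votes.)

Proposal B

Round 1: Proposal A 8, Proposal B 9, Proposal C 0, Proposal D 10, Proposal E 14. Proposal C eliminated.
Round 2: Proposal A 8, Proposal B 9, Proposal D 10, Proposal E 14. Proposal A eliminated.
Round 3: Proposal B 17, Proposal D 10, Proposal E 14. Proposal D eliminated.
Round 4: Proposal B 27, Proposal E 14. Proposal B has a majority (≥21).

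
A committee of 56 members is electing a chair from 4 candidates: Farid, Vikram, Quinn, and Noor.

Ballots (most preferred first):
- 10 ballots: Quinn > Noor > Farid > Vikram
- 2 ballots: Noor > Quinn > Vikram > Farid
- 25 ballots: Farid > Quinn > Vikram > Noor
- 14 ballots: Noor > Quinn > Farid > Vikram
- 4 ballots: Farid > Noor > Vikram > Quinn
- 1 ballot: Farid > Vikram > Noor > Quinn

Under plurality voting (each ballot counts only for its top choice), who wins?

Farid

First-place votes: Farid 30, Vikram 0, Quinn 10, Noor 16.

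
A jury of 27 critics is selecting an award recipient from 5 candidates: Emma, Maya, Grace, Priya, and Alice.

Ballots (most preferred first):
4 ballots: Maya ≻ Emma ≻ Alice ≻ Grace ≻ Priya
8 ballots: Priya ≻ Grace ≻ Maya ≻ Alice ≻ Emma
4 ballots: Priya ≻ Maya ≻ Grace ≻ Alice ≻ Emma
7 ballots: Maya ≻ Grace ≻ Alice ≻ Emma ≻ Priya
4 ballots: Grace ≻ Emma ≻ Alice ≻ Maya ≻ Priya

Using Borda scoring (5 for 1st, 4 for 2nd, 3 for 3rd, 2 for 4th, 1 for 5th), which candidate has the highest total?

Maya

Emma: 4×4 + 8×1 + 4×1 + 7×2 + 4×4 = 58
Maya: 4×5 + 8×3 + 4×4 + 7×5 + 4×2 = 103
Grace: 4×2 + 8×4 + 4×3 + 7×4 + 4×5 = 100
Priya: 4×1 + 8×5 + 4×5 + 7×1 + 4×1 = 75
Alice: 4×3 + 8×2 + 4×2 + 7×3 + 4×3 = 69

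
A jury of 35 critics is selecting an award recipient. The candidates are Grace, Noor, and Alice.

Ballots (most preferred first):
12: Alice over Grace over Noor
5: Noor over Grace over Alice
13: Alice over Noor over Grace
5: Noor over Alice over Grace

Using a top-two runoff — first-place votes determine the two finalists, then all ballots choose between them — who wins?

Alice

Round 1 first-place votes: Grace 0, Noor 10, Alice 25. Alice and Noor advance.
Runoff: Alice is ranked above Noor on 25 ballots, Noor above Alice on 10.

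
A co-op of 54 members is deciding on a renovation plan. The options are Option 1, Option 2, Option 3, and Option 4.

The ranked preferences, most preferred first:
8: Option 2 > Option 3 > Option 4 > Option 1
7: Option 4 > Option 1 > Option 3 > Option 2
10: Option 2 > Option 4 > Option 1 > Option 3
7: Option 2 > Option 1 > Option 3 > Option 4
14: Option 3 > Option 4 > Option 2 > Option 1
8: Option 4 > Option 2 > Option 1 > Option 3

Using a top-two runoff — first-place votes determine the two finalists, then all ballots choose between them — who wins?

Round 1 first-place votes: Option 1 0, Option 2 25, Option 3 14, Option 4 15. Option 2 and Option 4 advance.
Runoff: Option 2 is ranked above Option 4 on 25 ballots, Option 4 above Option 2 on 29.

Option 4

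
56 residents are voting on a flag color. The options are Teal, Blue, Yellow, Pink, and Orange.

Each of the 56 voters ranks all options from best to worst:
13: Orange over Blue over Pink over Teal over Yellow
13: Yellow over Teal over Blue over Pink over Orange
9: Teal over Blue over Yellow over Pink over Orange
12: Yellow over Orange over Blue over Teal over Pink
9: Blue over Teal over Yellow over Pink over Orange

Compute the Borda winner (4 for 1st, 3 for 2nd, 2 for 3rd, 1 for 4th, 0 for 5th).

Teal: 13×1 + 13×3 + 9×4 + 12×1 + 9×3 = 127
Blue: 13×3 + 13×2 + 9×3 + 12×2 + 9×4 = 152
Yellow: 13×0 + 13×4 + 9×2 + 12×4 + 9×2 = 136
Pink: 13×2 + 13×1 + 9×1 + 12×0 + 9×1 = 57
Orange: 13×4 + 13×0 + 9×0 + 12×3 + 9×0 = 88

Blue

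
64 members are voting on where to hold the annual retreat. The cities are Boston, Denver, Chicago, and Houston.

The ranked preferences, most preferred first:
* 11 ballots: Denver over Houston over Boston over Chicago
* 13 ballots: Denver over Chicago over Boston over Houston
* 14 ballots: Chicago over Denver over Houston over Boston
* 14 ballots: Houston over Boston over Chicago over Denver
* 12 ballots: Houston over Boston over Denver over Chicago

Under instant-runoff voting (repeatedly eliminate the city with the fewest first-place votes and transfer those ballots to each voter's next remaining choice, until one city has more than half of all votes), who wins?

Denver

Round 1: Boston 0, Denver 24, Chicago 14, Houston 26. Boston eliminated.
Round 2: Denver 24, Chicago 14, Houston 26. Chicago eliminated.
Round 3: Denver 38, Houston 26. Denver has a majority (≥33).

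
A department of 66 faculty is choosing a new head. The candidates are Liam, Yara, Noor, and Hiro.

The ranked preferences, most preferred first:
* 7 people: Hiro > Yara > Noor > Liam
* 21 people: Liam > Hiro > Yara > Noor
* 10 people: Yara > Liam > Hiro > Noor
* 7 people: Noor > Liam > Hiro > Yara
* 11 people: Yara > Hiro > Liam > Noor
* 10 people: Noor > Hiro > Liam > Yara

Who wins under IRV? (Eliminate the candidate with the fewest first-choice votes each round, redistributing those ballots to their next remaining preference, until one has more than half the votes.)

Liam

Round 1: Liam 21, Yara 21, Noor 17, Hiro 7. Hiro eliminated.
Round 2: Liam 21, Yara 28, Noor 17. Noor eliminated.
Round 3: Liam 38, Yara 28. Liam has a majority (≥34).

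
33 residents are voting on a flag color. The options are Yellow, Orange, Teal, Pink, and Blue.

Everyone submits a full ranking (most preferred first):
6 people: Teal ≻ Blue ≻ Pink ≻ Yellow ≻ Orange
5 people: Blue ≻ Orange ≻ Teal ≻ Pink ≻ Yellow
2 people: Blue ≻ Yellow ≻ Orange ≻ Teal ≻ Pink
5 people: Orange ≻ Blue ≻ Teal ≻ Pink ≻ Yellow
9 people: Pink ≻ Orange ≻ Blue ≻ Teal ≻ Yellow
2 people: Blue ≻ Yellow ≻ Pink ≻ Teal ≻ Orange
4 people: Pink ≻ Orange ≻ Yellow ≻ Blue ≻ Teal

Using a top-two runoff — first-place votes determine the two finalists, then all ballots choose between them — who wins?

Round 1 first-place votes: Yellow 0, Orange 5, Teal 6, Pink 13, Blue 9. Pink and Blue advance.
Runoff: Pink is ranked above Blue on 13 ballots, Blue above Pink on 20.

Blue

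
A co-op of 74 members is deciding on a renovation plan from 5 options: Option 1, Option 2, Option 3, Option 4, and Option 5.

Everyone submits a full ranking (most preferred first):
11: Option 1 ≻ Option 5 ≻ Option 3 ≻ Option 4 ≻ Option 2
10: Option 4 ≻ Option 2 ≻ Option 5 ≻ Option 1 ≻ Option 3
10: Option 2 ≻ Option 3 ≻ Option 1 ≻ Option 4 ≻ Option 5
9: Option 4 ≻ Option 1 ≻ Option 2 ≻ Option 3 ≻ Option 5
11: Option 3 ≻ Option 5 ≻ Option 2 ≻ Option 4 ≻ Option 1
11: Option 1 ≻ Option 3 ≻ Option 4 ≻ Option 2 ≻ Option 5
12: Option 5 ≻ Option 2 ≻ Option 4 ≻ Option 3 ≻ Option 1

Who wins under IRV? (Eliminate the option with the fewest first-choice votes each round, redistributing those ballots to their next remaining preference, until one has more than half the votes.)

Round 1: Option 1 22, Option 2 10, Option 3 11, Option 4 19, Option 5 12. Option 2 eliminated.
Round 2: Option 1 22, Option 3 21, Option 4 19, Option 5 12. Option 5 eliminated.
Round 3: Option 1 22, Option 3 21, Option 4 31. Option 3 eliminated.
Round 4: Option 1 32, Option 4 42. Option 4 has a majority (≥38).

Option 4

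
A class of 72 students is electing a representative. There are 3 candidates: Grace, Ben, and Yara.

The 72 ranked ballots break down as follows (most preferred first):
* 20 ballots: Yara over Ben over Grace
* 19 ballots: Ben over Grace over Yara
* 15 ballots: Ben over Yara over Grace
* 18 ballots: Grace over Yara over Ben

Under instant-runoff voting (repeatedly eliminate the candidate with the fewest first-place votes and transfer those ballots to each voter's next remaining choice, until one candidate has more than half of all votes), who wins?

Round 1: Grace 18, Ben 34, Yara 20. Grace eliminated.
Round 2: Ben 34, Yara 38. Yara has a majority (≥37).

Yara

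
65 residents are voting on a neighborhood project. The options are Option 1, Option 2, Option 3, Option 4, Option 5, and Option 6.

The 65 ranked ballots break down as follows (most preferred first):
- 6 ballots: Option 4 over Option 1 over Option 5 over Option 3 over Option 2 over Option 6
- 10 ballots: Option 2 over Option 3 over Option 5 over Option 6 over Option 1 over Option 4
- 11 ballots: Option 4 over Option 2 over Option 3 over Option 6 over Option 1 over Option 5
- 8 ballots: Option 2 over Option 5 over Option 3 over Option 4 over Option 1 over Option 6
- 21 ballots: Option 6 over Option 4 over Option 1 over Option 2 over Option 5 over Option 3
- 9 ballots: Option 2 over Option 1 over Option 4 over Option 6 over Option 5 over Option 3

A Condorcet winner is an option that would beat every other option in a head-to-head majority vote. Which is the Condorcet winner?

Option 4

Option 4 vs Option 1: 46–19
Option 4 vs Option 2: 38–27
Option 4 vs Option 3: 47–18
Option 4 vs Option 5: 47–18
Option 4 vs Option 6: 34–31
Option 4 beats every other option.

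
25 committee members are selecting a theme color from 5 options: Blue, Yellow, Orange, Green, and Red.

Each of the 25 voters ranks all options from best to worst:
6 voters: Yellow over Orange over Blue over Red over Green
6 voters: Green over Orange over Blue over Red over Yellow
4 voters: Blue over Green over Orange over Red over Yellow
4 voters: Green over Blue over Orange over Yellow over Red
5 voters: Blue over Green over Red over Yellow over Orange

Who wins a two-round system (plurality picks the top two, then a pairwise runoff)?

Round 1 first-place votes: Blue 9, Yellow 6, Orange 0, Green 10, Red 0. Green and Blue advance.
Runoff: Green is ranked above Blue on 10 ballots, Blue above Green on 15.

Blue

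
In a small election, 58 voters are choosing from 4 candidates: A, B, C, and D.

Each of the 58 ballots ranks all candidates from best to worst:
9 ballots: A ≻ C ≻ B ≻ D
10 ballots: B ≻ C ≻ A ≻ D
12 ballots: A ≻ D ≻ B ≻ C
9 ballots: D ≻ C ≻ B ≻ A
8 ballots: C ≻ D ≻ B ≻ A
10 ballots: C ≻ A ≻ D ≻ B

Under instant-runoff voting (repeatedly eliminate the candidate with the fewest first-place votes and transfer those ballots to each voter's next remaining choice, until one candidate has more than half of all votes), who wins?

Round 1: A 21, B 10, C 18, D 9. D eliminated.
Round 2: A 21, B 10, C 27. B eliminated.
Round 3: A 21, C 37. C has a majority (≥30).

C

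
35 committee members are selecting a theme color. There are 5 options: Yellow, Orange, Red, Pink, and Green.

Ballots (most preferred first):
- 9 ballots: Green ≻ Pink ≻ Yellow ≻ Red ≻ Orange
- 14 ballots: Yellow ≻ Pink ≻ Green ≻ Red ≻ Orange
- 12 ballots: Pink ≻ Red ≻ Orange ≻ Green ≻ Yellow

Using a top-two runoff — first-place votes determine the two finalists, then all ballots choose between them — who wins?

Round 1 first-place votes: Yellow 14, Orange 0, Red 0, Pink 12, Green 9. Yellow and Pink advance.
Runoff: Yellow is ranked above Pink on 14 ballots, Pink above Yellow on 21.

Pink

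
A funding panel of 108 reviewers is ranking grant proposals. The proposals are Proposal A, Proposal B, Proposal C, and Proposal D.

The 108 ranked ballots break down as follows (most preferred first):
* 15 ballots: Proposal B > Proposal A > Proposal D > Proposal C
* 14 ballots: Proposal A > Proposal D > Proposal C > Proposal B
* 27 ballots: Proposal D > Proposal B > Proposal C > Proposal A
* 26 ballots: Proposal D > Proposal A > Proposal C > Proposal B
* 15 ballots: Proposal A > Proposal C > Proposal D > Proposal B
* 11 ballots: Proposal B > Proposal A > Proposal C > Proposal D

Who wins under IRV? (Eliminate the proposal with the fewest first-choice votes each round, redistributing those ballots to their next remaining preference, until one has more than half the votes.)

Proposal A

Round 1: Proposal A 29, Proposal B 26, Proposal C 0, Proposal D 53. Proposal C eliminated.
Round 2: Proposal A 29, Proposal B 26, Proposal D 53. Proposal B eliminated.
Round 3: Proposal A 55, Proposal D 53. Proposal A has a majority (≥55).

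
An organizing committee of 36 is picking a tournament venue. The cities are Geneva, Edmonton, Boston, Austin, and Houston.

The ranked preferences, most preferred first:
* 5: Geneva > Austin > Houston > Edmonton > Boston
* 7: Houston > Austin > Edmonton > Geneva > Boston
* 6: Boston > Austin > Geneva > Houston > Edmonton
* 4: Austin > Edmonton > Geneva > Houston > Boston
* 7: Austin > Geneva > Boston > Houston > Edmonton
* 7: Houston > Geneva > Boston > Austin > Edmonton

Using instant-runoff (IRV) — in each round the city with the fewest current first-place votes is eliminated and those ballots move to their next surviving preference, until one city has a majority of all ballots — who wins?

Round 1: Geneva 5, Edmonton 0, Boston 6, Austin 11, Houston 14. Edmonton eliminated.
Round 2: Geneva 5, Boston 6, Austin 11, Houston 14. Geneva eliminated.
Round 3: Boston 6, Austin 16, Houston 14. Boston eliminated.
Round 4: Austin 22, Houston 14. Austin has a majority (≥19).

Austin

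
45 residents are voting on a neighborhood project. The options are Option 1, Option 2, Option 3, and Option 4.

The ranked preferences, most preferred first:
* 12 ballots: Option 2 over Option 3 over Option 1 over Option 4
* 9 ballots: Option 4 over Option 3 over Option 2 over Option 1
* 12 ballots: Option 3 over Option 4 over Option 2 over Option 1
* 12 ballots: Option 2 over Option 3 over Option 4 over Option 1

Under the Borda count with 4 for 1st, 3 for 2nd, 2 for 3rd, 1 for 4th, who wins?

Option 3

Option 1: 12×2 + 9×1 + 12×1 + 12×1 = 57
Option 2: 12×4 + 9×2 + 12×2 + 12×4 = 138
Option 3: 12×3 + 9×3 + 12×4 + 12×3 = 147
Option 4: 12×1 + 9×4 + 12×3 + 12×2 = 108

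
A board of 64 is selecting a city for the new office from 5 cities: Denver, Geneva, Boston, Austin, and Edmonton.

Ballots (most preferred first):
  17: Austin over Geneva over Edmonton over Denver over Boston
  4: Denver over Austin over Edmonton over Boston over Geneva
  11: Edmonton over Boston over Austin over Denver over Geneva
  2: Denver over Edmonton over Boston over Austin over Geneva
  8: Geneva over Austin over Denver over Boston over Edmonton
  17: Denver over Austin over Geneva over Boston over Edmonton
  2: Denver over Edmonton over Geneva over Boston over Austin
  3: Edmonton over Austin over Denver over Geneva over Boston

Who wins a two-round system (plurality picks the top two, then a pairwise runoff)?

Round 1 first-place votes: Denver 25, Geneva 8, Boston 0, Austin 17, Edmonton 14. Denver and Austin advance.
Runoff: Denver is ranked above Austin on 25 ballots, Austin above Denver on 39.

Austin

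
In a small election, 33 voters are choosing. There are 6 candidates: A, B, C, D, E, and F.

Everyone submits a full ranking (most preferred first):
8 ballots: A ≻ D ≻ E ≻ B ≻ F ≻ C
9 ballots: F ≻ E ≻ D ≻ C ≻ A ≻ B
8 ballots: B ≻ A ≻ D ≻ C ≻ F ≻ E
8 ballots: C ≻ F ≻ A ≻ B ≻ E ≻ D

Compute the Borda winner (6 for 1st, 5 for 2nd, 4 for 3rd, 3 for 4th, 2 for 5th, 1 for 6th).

A: 8×6 + 9×2 + 8×5 + 8×4 = 138
B: 8×3 + 9×1 + 8×6 + 8×3 = 105
C: 8×1 + 9×3 + 8×3 + 8×6 = 107
D: 8×5 + 9×4 + 8×4 + 8×1 = 116
E: 8×4 + 9×5 + 8×1 + 8×2 = 101
F: 8×2 + 9×6 + 8×2 + 8×5 = 126

A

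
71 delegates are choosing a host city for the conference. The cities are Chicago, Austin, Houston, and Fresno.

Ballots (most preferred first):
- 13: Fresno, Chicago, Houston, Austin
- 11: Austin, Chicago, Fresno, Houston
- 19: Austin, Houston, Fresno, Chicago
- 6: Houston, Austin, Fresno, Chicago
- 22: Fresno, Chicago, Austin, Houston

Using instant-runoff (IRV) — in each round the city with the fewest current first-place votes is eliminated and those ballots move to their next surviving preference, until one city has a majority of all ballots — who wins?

Round 1: Chicago 0, Austin 30, Houston 6, Fresno 35. Chicago eliminated.
Round 2: Austin 30, Houston 6, Fresno 35. Houston eliminated.
Round 3: Austin 36, Fresno 35. Austin has a majority (≥36).

Austin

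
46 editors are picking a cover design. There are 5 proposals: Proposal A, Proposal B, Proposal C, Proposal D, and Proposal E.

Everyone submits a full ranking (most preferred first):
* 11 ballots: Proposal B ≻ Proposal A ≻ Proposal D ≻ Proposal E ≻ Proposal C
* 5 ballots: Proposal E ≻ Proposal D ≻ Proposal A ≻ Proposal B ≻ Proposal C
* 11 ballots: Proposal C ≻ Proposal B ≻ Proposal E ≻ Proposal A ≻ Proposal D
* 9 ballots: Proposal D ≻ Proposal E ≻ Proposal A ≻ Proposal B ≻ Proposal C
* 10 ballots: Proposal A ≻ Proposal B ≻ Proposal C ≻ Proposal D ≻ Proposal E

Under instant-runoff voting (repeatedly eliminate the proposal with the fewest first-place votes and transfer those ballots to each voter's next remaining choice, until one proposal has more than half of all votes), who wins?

Proposal B

Round 1: Proposal A 10, Proposal B 11, Proposal C 11, Proposal D 9, Proposal E 5. Proposal E eliminated.
Round 2: Proposal A 10, Proposal B 11, Proposal C 11, Proposal D 14. Proposal A eliminated.
Round 3: Proposal B 21, Proposal C 11, Proposal D 14. Proposal C eliminated.
Round 4: Proposal B 32, Proposal D 14. Proposal B has a majority (≥24).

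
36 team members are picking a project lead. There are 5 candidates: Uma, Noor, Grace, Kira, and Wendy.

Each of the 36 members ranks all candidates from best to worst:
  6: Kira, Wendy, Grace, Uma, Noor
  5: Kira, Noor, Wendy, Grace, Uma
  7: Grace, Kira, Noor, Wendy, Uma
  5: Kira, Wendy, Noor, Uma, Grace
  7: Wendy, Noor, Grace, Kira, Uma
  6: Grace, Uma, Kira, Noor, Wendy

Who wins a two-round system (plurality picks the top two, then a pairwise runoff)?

Round 1 first-place votes: Uma 0, Noor 0, Grace 13, Kira 16, Wendy 7. Kira and Grace advance.
Runoff: Kira is ranked above Grace on 16 ballots, Grace above Kira on 20.

Grace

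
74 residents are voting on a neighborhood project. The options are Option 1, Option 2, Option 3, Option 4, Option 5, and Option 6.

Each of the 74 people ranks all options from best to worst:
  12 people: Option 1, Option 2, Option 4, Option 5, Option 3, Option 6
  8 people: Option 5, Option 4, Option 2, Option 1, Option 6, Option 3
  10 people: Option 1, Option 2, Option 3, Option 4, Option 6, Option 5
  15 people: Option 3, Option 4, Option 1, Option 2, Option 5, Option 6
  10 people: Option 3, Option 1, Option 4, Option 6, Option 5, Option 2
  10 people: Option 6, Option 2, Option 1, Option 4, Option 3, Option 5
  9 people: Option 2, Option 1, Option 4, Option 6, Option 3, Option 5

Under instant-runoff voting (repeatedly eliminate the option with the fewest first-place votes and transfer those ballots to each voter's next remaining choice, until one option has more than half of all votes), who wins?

Round 1: Option 1 22, Option 2 9, Option 3 25, Option 4 0, Option 5 8, Option 6 10. Option 4 eliminated.
Round 2: Option 1 22, Option 2 9, Option 3 25, Option 5 8, Option 6 10. Option 5 eliminated.
Round 3: Option 1 22, Option 2 17, Option 3 25, Option 6 10. Option 6 eliminated.
Round 4: Option 1 22, Option 2 27, Option 3 25. Option 1 eliminated.
Round 5: Option 2 49, Option 3 25. Option 2 has a majority (≥38).

Option 2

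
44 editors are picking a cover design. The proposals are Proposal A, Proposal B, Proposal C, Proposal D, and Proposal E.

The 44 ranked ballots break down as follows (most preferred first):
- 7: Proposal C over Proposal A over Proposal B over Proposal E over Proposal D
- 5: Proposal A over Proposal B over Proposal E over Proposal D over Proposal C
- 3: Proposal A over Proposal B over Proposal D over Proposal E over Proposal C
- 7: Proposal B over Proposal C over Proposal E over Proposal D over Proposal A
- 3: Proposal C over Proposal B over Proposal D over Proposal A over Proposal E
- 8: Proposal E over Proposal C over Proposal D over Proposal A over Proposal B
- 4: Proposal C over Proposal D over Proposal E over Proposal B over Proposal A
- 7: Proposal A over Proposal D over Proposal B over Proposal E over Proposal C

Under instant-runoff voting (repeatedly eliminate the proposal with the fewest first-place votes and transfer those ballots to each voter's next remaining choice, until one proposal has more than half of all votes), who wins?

Proposal C

Round 1: Proposal A 15, Proposal B 7, Proposal C 14, Proposal D 0, Proposal E 8. Proposal D eliminated.
Round 2: Proposal A 15, Proposal B 7, Proposal C 14, Proposal E 8. Proposal B eliminated.
Round 3: Proposal A 15, Proposal C 21, Proposal E 8. Proposal E eliminated.
Round 4: Proposal A 15, Proposal C 29. Proposal C has a majority (≥23).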